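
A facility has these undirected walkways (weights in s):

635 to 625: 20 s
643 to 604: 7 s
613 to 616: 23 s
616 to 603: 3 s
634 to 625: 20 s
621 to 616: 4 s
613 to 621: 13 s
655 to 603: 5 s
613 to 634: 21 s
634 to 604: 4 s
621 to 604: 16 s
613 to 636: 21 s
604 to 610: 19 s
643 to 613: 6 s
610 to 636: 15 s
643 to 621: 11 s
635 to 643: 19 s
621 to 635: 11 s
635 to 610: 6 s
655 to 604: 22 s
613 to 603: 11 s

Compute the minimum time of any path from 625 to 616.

Compare a few routes:
625–635–621–616: 20+11+4 = 35
625–634–604–621–616: 20+4+16+4 = 44
The minimum is 35 s via 625–635–621–616.

35 s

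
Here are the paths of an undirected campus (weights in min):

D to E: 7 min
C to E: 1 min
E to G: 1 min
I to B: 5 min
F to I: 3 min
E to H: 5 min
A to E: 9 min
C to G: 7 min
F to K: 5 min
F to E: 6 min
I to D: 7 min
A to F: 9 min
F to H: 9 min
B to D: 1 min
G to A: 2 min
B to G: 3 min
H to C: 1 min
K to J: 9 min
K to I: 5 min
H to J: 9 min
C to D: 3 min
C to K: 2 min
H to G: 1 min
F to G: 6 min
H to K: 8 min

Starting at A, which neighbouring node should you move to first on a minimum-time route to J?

G

Enumerating some paths:
A - G - H - J: 2+1+9 = 12
A - G - E - C - H - J: 2+1+1+1+9 = 14
A - G - E - C - K - J: 2+1+1+2+9 = 15
The minimum is 12 min via A - G - H - J.
So from A the first move is to G.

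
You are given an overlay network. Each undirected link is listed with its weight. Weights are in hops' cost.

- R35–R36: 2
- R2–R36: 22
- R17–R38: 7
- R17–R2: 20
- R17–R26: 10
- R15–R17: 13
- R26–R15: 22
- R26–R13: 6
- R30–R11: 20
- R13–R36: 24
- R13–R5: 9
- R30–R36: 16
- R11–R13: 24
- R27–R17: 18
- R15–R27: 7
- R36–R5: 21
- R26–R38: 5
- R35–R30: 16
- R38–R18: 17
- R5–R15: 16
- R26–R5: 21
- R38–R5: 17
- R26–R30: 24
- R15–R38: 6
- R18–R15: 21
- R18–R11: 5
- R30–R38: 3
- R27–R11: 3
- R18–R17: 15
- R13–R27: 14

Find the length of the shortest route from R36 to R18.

Enumerating some paths:
R36–R35–R30–R38–R18: 2+16+3+17 = 38
R36–R30–R38–R18: 16+3+17 = 36
Cheapest is R36–R30–R38–R18 at 36 hops' cost.

36 hops' cost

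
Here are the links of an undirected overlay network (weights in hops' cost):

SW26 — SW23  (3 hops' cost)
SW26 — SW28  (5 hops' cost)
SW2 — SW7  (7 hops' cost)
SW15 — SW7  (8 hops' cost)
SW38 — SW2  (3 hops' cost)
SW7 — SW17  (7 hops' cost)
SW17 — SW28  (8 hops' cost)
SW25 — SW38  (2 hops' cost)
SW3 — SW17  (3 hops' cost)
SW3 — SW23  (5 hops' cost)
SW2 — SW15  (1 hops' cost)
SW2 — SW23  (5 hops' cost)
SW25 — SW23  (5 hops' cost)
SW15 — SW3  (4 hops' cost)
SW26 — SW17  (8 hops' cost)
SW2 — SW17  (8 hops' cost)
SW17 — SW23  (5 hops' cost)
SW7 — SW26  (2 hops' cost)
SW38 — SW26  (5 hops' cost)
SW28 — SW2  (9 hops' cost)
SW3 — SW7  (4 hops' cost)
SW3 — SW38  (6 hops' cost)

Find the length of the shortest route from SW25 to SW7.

Compare a few routes:
SW25 → SW38 → SW26 → SW7: 2+5+2 = 9
SW25 → SW23 → SW26 → SW7: 5+3+2 = 10
Cheapest is SW25 → SW38 → SW26 → SW7 at 9 hops' cost.

9 hops' cost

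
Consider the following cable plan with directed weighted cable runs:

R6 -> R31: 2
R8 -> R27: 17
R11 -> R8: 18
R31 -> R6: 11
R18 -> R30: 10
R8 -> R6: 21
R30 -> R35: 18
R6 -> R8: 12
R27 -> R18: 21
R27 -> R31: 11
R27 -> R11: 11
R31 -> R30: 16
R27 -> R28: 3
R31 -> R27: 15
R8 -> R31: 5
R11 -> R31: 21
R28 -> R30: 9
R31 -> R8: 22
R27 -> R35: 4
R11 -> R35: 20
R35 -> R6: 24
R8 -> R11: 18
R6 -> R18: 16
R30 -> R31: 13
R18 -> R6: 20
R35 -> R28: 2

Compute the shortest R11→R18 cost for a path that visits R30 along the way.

Best R11 to R30: R11 → R35 → R28 → R30 costing 31
Best R30 to R18: R30 → R31 → R6 → R18 costing 40
Total via R30: 31 + 40 = 71.

71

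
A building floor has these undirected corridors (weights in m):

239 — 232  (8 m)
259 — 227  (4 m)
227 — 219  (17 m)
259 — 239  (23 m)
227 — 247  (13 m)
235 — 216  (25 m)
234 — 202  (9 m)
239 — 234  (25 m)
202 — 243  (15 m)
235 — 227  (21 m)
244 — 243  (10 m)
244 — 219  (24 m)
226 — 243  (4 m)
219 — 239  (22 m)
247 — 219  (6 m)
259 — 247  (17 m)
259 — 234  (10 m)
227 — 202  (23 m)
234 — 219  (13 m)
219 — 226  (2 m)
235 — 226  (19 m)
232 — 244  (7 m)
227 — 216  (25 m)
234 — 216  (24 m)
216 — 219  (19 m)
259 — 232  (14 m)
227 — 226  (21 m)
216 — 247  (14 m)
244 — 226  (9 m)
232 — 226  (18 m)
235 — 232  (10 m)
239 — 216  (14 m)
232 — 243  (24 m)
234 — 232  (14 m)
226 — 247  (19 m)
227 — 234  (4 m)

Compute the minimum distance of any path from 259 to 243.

27 m

Compare a few routes:
259–234–219–226–243: 10+13+2+4 = 29
259–227–247–219–226–243: 4+13+6+2+4 = 29
259–227–219–226–243: 4+17+2+4 = 27
259–227–226–243: 4+21+4 = 29
The minimum is 27 m via 259–227–219–226–243.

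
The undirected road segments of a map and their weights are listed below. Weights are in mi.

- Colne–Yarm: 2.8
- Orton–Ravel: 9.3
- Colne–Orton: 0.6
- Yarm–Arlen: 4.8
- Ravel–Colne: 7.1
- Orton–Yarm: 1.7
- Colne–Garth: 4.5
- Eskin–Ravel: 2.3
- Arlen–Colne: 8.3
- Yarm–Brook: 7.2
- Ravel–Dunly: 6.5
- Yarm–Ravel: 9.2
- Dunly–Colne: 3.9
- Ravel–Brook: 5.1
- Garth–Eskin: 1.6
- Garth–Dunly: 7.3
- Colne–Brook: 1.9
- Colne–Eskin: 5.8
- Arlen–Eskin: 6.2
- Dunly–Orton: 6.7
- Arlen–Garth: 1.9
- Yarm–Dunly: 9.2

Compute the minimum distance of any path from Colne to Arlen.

Settle nodes by increasing distance from Colne:
Colne: 0
Orton: 0.6  (via Colne)
Brook: 1.9  (via Colne)
Yarm: 2.3  (via Orton)
Dunly: 3.9  (via Colne)
Garth: 4.5  (via Colne)
Eskin: 5.8  (via Colne)
Arlen: 6.4  (via Garth)
Shortest route: Colne–Garth–Arlen = 6.4 mi.

6.4 mi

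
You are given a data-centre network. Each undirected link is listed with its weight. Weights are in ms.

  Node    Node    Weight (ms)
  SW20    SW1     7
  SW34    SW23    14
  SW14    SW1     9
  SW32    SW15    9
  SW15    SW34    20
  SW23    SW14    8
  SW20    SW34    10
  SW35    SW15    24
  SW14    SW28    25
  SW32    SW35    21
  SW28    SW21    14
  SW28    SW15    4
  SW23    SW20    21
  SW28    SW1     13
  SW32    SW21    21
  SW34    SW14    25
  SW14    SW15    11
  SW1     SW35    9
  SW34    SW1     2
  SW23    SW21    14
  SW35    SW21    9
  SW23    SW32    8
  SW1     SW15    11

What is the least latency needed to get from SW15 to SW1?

Enumerating some paths:
SW15–SW14–SW1: 11+9 = 20
SW15–SW28–SW1: 4+13 = 17
SW15–SW1: 11 = 11
Cheapest is SW15–SW1 at 11 ms.

11 ms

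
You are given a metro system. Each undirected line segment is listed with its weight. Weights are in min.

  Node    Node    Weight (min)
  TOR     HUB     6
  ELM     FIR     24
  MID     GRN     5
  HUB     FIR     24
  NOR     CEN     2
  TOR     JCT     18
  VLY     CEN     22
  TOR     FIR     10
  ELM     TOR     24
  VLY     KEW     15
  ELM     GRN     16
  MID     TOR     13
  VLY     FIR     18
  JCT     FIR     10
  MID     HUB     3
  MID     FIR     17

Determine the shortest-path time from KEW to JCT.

Enumerating some paths:
KEW–VLY–FIR–MID–HUB–TOR–JCT: 15+18+17+3+6+18 = 77
KEW–VLY–FIR–TOR–JCT: 15+18+10+18 = 61
KEW–VLY–FIR–JCT: 15+18+10 = 43
Cheapest is KEW–VLY–FIR–JCT at 43 min.

43 min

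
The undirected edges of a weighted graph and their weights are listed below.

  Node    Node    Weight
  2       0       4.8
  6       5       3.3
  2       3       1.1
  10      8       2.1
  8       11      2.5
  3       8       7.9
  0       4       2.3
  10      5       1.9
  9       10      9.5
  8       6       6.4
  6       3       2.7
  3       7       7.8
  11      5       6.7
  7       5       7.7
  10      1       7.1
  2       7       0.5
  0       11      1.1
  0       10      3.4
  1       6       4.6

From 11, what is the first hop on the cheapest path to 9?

Enumerating some paths:
11 → 0 → 10 → 9: 1.1+3.4+9.5 = 14
11 → 8 → 10 → 9: 2.5+2.1+9.5 = 14.1
11 → 5 → 10 → 9: 6.7+1.9+9.5 = 18.1
The minimum is 14 via 11 → 0 → 10 → 9.
So from 11 the first move is to 0.

0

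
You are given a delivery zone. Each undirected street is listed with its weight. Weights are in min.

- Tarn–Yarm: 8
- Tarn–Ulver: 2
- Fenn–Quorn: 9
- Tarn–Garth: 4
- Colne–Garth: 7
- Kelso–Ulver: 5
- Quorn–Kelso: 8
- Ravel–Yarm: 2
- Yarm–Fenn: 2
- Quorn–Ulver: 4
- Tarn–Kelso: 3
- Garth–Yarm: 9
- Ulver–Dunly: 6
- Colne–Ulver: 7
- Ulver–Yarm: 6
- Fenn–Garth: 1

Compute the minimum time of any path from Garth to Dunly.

12 min

Enumerating some paths:
Garth–Tarn–Kelso–Ulver–Dunly: 4+3+5+6 = 18
Garth–Tarn–Ulver–Dunly: 4+2+6 = 12
Garth–Fenn–Yarm–Ulver–Dunly: 1+2+6+6 = 15
Garth–Fenn–Yarm–Tarn–Ulver–Dunly: 1+2+8+2+6 = 19
Cheapest is Garth–Tarn–Ulver–Dunly at 12 min.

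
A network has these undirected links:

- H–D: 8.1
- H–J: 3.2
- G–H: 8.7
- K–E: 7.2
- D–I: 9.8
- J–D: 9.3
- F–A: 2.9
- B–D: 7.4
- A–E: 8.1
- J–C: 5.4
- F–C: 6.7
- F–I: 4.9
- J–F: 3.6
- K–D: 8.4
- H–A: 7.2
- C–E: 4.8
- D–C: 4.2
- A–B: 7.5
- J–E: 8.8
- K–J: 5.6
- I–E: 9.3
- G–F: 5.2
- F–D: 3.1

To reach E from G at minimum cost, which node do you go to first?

F

Candidate routes:
G → F → D → C → E: 5.2+3.1+4.2+4.8 = 17.3
G → F → J → E: 5.2+3.6+8.8 = 17.6
G → F → A → E: 5.2+2.9+8.1 = 16.2
G → F → C → E: 5.2+6.7+4.8 = 16.7
The minimum is 16.2 via G → F → A → E.
So from G the first move is to F.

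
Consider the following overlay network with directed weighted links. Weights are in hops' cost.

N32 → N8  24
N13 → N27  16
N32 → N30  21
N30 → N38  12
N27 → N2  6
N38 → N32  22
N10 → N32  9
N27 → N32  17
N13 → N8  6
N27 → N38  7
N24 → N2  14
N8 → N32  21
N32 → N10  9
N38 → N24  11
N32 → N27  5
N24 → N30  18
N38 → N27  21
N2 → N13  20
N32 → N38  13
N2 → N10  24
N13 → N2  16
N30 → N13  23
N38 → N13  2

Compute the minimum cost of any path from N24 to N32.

47 hops' cost

Running Dijkstra from N24:
N24: 0
N2: 14  (via N24)
N30: 18  (via N24)
N38: 30  (via N30)
N13: 32  (via N38)
N8: 38  (via N13)
N10: 38  (via N2)
N32: 47  (via N10)
Shortest route: N24 → N2 → N10 → N32 = 47 hops' cost.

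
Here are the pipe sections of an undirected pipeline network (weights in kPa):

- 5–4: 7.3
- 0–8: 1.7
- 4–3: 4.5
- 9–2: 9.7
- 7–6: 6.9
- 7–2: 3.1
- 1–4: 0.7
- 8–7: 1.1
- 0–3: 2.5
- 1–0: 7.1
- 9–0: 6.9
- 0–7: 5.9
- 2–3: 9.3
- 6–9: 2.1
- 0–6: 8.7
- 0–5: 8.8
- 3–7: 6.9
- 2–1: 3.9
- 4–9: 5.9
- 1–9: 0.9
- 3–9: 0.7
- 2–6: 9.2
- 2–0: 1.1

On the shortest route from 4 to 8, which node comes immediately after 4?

1

Candidate routes:
4–1–2–7–8: 0.7+3.9+3.1+1.1 = 8.8
4–3–0–8: 4.5+2.5+1.7 = 8.7
4–1–9–3–0–8: 0.7+0.9+0.7+2.5+1.7 = 6.5
4–1–2–0–8: 0.7+3.9+1.1+1.7 = 7.4
The minimum is 6.5 kPa via 4–1–9–3–0–8.
So from 4 the first move is to 1.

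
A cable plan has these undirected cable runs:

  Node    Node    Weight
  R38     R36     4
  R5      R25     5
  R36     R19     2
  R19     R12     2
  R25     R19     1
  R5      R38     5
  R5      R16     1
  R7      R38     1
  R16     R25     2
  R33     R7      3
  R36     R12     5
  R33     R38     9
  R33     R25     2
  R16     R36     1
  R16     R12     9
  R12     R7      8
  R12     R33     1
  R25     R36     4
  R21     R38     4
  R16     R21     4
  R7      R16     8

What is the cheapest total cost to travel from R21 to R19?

Candidate routes:
R21–R16–R36–R19: 4+1+2 = 7
R21–R38–R7–R33–R12–R19: 4+1+3+1+2 = 11
R21–R38–R36–R19: 4+4+2 = 10
R21–R16–R36–R25–R19: 4+1+4+1 = 10
Cheapest is R21–R16–R36–R19 at 7.

7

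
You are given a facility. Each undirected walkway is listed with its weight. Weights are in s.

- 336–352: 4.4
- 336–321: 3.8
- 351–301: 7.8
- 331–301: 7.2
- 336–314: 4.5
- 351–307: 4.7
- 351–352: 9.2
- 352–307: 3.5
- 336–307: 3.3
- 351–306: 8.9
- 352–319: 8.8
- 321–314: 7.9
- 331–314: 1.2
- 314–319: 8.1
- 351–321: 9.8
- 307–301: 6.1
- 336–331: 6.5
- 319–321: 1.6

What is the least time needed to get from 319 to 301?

Settle nodes by increasing distance from 319:
319: 0
321: 1.6  (via 319)
336: 5.4  (via 321)
314: 8.1  (via 319)
307: 8.7  (via 336)
352: 8.8  (via 319)
331: 9.3  (via 314)
351: 11.4  (via 321)
301: 14.8  (via 307)
Shortest route: 319–321–336–307–301 = 14.8 s.

14.8 s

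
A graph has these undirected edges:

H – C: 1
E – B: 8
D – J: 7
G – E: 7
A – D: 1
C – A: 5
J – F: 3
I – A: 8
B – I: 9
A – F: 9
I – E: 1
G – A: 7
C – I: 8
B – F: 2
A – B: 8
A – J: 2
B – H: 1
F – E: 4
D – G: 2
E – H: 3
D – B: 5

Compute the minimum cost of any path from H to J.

Candidate routes:
H - B - F - J: 1+2+3 = 6
H - C - A - J: 1+5+2 = 8
H - B - D - A - J: 1+5+1+2 = 9
Cheapest is H - B - F - J at 6.

6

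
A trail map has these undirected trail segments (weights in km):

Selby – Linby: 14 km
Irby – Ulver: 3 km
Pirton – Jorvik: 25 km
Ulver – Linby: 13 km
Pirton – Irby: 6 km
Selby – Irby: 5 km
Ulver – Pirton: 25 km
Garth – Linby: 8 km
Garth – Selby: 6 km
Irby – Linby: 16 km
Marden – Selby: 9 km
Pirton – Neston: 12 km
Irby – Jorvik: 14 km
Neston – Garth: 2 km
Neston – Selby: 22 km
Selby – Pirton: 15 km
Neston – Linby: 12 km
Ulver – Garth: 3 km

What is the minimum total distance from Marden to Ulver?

17 km

Enumerating some paths:
Marden–Selby–Garth–Ulver: 9+6+3 = 18
Marden–Selby–Irby–Ulver: 9+5+3 = 17
Marden–Selby–Linby–Garth–Ulver: 9+14+8+3 = 34
Marden–Selby–Pirton–Irby–Ulver: 9+15+6+3 = 33
The minimum is 17 km via Marden–Selby–Irby–Ulver.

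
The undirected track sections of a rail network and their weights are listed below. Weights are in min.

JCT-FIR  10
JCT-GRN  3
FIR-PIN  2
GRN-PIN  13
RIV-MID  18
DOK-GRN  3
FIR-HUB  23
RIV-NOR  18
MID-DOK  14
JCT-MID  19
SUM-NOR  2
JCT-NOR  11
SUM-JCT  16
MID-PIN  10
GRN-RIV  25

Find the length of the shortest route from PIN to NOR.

23 min

Settle nodes by increasing distance from PIN:
PIN: 0
FIR: 2  (via PIN)
MID: 10  (via PIN)
JCT: 12  (via FIR)
GRN: 13  (via PIN)
DOK: 16  (via GRN)
NOR: 23  (via JCT)
Shortest route: PIN–FIR–JCT–NOR = 23 min.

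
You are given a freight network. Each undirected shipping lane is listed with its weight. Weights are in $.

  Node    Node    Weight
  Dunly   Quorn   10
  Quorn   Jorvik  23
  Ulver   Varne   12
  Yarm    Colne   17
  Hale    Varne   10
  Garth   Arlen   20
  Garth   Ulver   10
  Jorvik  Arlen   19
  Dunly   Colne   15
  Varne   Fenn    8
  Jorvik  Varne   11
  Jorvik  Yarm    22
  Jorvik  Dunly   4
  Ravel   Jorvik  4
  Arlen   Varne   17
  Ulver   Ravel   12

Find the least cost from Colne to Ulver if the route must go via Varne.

Best Colne to Varne: Colne → Dunly → Jorvik → Varne costing 30
Best Varne to Ulver: Varne → Ulver costing 12
Total via Varne: 30 + 12 = $42.

$42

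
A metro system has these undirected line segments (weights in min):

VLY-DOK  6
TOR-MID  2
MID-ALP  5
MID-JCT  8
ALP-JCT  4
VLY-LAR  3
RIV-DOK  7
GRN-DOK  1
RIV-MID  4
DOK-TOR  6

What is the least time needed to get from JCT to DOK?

Enumerating some paths:
JCT → MID → TOR → DOK: 8+2+6 = 16
JCT → MID → RIV → DOK: 8+4+7 = 19
JCT → ALP → MID → TOR → DOK: 4+5+2+6 = 17
Cheapest is JCT → MID → TOR → DOK at 16 min.

16 min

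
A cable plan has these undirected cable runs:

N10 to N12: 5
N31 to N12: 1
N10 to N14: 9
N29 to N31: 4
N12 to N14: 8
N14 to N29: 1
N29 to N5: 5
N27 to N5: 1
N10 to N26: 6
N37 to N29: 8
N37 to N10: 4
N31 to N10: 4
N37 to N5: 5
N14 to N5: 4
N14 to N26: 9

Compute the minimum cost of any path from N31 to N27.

10

Enumerating some paths:
N31 - N29 - N5 - N27: 4+5+1 = 10
N31 - N10 - N37 - N5 - N27: 4+4+5+1 = 14
N31 - N12 - N14 - N5 - N27: 1+8+4+1 = 14
The minimum is 10 via N31 - N29 - N5 - N27.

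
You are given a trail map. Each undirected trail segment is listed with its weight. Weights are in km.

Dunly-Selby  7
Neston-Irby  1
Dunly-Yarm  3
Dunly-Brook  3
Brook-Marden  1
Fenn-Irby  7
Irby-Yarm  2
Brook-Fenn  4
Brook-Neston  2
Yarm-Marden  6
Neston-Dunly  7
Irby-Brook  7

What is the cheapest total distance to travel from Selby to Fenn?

Running Dijkstra from Selby:
Selby: 0
Dunly: 7  (via Selby)
Yarm: 10  (via Dunly)
Brook: 10  (via Dunly)
Marden: 11  (via Brook)
Irby: 12  (via Yarm)
Neston: 12  (via Brook)
Fenn: 14  (via Brook)
Shortest route: Selby → Dunly → Brook → Fenn = 14 km.

14 km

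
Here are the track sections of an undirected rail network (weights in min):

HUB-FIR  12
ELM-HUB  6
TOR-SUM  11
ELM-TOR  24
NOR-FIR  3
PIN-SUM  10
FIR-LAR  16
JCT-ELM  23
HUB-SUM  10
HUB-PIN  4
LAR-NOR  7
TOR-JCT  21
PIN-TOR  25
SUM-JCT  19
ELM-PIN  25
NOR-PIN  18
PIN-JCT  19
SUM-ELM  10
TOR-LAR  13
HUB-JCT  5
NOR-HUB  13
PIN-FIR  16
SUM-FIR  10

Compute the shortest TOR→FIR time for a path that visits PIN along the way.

37 min

Shortest TOR→PIN: TOR–SUM–PIN = 21
Shortest PIN→FIR: PIN–FIR = 16
Total via PIN: 21 + 16 = 37 min.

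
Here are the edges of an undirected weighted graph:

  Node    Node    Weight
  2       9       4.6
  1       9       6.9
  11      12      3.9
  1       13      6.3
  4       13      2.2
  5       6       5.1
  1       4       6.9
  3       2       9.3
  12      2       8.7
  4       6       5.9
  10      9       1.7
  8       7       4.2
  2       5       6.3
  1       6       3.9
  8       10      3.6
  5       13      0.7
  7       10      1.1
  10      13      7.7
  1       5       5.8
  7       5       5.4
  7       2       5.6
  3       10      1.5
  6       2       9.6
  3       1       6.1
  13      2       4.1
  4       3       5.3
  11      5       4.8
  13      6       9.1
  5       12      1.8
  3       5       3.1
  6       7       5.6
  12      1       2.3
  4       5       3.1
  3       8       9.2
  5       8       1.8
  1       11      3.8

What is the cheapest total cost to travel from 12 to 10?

Running Dijkstra from 12:
12: 0
5: 1.8  (via 12)
1: 2.3  (via 12)
13: 2.5  (via 5)
8: 3.6  (via 5)
11: 3.9  (via 12)
4: 4.7  (via 13)
3: 4.9  (via 5)
6: 6.2  (via 1)
10: 6.4  (via 3)
Shortest route: 12 → 5 → 3 → 10 = 6.4.

6.4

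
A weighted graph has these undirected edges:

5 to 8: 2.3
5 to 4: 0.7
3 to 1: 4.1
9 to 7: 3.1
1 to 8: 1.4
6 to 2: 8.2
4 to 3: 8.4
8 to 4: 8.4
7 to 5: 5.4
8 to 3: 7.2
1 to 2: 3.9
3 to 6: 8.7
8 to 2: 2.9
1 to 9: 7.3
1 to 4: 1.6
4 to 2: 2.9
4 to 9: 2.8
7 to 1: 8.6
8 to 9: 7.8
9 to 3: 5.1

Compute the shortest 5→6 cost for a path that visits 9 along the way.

Best 5 to 9: 5–4–9 costing 3.5
Best 9 to 6: 9–3–6 costing 13.8
Total via 9: 3.5 + 13.8 = 17.3.

17.3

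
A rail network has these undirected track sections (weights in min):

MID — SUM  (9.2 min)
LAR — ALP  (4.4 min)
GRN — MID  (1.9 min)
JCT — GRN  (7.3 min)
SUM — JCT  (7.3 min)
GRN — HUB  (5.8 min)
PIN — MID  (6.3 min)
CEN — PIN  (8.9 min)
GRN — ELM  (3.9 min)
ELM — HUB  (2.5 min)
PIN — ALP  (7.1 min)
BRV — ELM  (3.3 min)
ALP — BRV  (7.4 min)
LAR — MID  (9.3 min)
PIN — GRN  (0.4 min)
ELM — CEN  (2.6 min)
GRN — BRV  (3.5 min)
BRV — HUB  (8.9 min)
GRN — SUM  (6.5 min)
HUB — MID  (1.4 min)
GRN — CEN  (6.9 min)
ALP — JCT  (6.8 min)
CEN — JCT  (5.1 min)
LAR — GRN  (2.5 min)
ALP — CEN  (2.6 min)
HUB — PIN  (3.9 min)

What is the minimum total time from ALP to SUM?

Candidate routes:
ALP - JCT - SUM: 6.8+7.3 = 14.1
ALP - LAR - GRN - SUM: 4.4+2.5+6.5 = 13.4
ALP - PIN - GRN - SUM: 7.1+0.4+6.5 = 14
The minimum is 13.4 min via ALP - LAR - GRN - SUM.

13.4 min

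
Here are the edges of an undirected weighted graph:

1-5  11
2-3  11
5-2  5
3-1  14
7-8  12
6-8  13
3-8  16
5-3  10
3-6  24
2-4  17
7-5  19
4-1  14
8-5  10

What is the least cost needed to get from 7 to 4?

Settle nodes by increasing distance from 7:
7: 0
8: 12  (via 7)
5: 19  (via 7)
2: 24  (via 5)
6: 25  (via 8)
3: 28  (via 8)
1: 30  (via 5)
4: 41  (via 2)
Shortest route: 7 → 5 → 2 → 4 = 41.

41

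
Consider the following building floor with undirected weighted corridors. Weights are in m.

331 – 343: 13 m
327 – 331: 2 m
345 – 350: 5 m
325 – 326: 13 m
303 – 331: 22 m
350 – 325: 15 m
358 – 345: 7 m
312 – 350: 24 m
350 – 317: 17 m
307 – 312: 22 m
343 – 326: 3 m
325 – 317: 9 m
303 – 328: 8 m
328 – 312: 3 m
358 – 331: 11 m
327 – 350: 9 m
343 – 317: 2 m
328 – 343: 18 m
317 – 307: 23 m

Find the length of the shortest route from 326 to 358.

27 m

Candidate routes:
326 → 343 → 331 → 327 → 350 → 345 → 358: 3+13+2+9+5+7 = 39
326 → 343 → 317 → 350 → 345 → 358: 3+2+17+5+7 = 34
326 → 343 → 331 → 358: 3+13+11 = 27
326 → 325 → 350 → 345 → 358: 13+15+5+7 = 40
The minimum is 27 m via 326 → 343 → 331 → 358.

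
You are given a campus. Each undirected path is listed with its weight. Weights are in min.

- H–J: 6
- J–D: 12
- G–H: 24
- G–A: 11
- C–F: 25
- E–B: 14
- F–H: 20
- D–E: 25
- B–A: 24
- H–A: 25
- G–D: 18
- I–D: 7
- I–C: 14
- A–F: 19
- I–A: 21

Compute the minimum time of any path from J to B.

Candidate routes:
J–D–I–A–B: 12+7+21+24 = 64
J–H–G–A–B: 6+24+11+24 = 65
J–D–E–B: 12+25+14 = 51
J–H–A–B: 6+25+24 = 55
Cheapest is J–D–E–B at 51 min.

51 min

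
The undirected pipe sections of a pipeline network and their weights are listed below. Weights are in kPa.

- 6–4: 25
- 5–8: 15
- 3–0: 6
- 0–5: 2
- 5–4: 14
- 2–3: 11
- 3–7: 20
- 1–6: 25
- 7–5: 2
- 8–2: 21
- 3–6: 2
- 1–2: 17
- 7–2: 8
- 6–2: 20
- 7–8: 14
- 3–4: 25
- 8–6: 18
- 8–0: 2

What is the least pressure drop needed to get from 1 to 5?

Settle nodes by increasing distance from 1:
1: 0
2: 17  (via 1)
6: 25  (via 1)
7: 25  (via 2)
3: 27  (via 6)
5: 27  (via 7)
Shortest route: 1–2–7–5 = 27 kPa.

27 kPa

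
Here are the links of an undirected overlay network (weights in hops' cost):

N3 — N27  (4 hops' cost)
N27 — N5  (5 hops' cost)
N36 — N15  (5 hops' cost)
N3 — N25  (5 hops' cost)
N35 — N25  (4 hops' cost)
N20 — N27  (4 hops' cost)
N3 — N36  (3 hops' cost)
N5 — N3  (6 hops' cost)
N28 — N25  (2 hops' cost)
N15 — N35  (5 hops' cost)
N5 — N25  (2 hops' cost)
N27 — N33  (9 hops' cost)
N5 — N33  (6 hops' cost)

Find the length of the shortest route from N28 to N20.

13 hops' cost

Compare a few routes:
N28 → N25 → N5 → N3 → N27 → N20: 2+2+6+4+4 = 18
N28 → N25 → N5 → N27 → N20: 2+2+5+4 = 13
N28 → N25 → N3 → N27 → N20: 2+5+4+4 = 15
The minimum is 13 hops' cost via N28 → N25 → N5 → N27 → N20.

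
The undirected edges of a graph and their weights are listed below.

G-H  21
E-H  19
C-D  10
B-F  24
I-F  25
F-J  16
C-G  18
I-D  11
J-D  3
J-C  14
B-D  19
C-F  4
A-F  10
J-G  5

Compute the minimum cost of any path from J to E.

Running Dijkstra from J:
J: 0
D: 3  (via J)
G: 5  (via J)
C: 13  (via D)
I: 14  (via D)
F: 16  (via J)
B: 22  (via D)
A: 26  (via F)
H: 26  (via G)
E: 45  (via H)
Shortest route: J → G → H → E = 45.

45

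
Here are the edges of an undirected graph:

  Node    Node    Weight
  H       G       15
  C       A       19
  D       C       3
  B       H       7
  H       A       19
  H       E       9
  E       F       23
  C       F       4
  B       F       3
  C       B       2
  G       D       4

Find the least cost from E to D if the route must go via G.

28

Shortest E→G: E → H → G = 24
Shortest G→D: G → D = 4
Total via G: 24 + 4 = 28.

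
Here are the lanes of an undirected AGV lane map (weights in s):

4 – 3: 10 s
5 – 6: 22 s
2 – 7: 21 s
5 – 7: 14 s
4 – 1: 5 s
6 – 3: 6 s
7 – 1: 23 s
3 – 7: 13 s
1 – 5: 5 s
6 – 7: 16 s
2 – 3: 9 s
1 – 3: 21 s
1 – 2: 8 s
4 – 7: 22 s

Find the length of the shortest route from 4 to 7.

Running Dijkstra from 4:
4: 0
1: 5  (via 4)
3: 10  (via 4)
5: 10  (via 1)
2: 13  (via 1)
6: 16  (via 3)
7: 22  (via 4)
Shortest route: 4–7 = 22 s.

22 s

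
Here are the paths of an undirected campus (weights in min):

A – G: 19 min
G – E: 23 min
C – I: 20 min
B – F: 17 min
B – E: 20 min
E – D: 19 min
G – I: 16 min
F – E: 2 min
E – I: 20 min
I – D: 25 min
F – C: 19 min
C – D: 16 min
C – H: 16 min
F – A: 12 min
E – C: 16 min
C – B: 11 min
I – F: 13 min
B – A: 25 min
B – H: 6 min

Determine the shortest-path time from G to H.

48 min

Enumerating some paths:
G → E → F → B → H: 23+2+17+6 = 48
G → E → B → H: 23+20+6 = 49
G → A → B → H: 19+25+6 = 50
The minimum is 48 min via G → E → F → B → H.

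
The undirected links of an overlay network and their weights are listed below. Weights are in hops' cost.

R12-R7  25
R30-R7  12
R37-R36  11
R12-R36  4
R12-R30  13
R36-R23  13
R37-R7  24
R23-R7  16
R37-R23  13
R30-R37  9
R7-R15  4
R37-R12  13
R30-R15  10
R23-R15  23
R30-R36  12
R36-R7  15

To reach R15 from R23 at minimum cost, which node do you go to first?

Enumerating some paths:
R23 → R7 → R15: 16+4 = 20
R23 → R37 → R30 → R15: 13+9+10 = 32
R23 → R15: 23 = 23
R23 → R36 → R7 → R15: 13+15+4 = 32
Cheapest is R23 → R7 → R15 at 20 hops' cost.
So from R23 the first move is to R7.

R7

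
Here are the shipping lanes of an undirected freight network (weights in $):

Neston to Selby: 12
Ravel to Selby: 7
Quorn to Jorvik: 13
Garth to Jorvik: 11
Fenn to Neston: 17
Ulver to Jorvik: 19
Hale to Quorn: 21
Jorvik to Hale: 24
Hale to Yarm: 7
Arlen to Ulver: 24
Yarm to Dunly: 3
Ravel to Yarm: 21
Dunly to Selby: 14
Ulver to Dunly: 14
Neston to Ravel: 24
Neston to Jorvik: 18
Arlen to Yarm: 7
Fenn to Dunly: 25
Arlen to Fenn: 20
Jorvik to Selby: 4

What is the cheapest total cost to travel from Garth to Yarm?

$32

Settle nodes by increasing distance from Garth:
Garth: 0
Jorvik: 11  (via Garth)
Selby: 15  (via Jorvik)
Ravel: 22  (via Selby)
Quorn: 24  (via Jorvik)
Neston: 27  (via Selby)
Dunly: 29  (via Selby)
Ulver: 30  (via Jorvik)
Yarm: 32  (via Dunly)
Shortest route: Garth → Jorvik → Selby → Dunly → Yarm = $32.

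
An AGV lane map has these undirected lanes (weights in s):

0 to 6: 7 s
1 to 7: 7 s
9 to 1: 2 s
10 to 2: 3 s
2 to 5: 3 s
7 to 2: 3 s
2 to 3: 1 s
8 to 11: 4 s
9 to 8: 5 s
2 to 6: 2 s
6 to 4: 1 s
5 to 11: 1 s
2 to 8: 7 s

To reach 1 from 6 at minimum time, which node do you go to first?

Enumerating some paths:
6 → 2 → 7 → 1: 2+3+7 = 12
6 → 2 → 8 → 9 → 1: 2+7+5+2 = 16
The minimum is 12 s via 6 → 2 → 7 → 1.
So from 6 the first move is to 2.

2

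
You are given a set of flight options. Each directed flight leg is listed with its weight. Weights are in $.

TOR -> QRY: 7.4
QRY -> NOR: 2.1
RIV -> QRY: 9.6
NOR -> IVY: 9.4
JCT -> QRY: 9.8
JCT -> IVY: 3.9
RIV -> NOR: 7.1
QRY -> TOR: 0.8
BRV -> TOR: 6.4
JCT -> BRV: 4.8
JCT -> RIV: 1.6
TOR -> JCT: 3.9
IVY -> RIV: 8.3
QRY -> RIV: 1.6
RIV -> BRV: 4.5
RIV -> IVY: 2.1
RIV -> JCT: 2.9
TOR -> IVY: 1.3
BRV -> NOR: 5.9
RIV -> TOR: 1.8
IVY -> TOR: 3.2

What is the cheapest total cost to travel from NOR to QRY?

Settle nodes by increasing distance from NOR:
NOR: 0
IVY: 9.4  (via NOR)
TOR: 12.6  (via IVY)
JCT: 16.5  (via TOR)
RIV: 17.7  (via IVY)
QRY: 20  (via TOR)
Shortest route: NOR–IVY–TOR–QRY = $20.

$20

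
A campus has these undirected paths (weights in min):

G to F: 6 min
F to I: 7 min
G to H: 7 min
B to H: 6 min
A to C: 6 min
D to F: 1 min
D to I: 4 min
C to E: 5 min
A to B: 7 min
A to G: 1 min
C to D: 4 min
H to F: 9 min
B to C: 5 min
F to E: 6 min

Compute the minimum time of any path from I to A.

Running Dijkstra from I:
I: 0
D: 4  (via I)
F: 5  (via D)
C: 8  (via D)
E: 11  (via F)
G: 11  (via F)
A: 12  (via G)
Shortest route: I–D–F–G–A = 12 min.

12 min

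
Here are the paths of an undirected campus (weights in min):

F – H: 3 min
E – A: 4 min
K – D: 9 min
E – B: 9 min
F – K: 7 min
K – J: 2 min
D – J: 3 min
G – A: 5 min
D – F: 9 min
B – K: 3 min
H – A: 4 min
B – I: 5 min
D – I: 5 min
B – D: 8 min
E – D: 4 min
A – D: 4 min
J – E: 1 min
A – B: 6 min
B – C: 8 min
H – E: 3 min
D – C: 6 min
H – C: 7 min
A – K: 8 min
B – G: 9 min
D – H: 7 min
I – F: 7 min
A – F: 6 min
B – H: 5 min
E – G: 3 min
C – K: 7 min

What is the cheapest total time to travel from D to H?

7 min

Candidate routes:
D–A–E–H: 4+4+3 = 11
D–A–H: 4+4 = 8
D–E–A–H: 4+4+4 = 12
D–H: 7 = 7
Cheapest is D–H at 7 min.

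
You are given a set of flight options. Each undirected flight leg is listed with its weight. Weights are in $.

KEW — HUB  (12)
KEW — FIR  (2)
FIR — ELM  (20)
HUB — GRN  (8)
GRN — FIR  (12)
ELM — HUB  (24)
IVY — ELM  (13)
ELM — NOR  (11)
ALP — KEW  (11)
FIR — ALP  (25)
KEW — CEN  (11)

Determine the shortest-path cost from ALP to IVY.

Settle nodes by increasing distance from ALP:
ALP: 0
KEW: 11  (via ALP)
FIR: 13  (via KEW)
CEN: 22  (via KEW)
HUB: 23  (via KEW)
GRN: 25  (via FIR)
ELM: 33  (via FIR)
NOR: 44  (via ELM)
IVY: 46  (via ELM)
Shortest route: ALP → KEW → FIR → ELM → IVY = $46.

$46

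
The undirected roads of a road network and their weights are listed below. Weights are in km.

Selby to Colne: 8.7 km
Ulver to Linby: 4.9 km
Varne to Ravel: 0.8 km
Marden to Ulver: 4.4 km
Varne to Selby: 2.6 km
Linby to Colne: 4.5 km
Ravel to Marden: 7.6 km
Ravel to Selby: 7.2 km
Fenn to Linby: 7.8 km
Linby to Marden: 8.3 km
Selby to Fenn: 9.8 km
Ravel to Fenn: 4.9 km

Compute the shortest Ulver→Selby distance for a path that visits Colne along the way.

Best Ulver to Colne: Ulver–Linby–Colne costing 9.4
Best Colne to Selby: Colne–Selby costing 8.7
Total via Colne: 9.4 + 8.7 = 18.1 km.

18.1 km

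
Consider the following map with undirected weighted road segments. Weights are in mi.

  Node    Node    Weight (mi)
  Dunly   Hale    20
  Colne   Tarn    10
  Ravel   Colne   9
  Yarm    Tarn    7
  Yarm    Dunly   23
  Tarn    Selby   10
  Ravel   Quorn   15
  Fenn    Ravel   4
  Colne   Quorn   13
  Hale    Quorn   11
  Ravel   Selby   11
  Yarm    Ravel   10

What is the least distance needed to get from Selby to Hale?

Shortest distances from Selby:
Selby: 0
Tarn: 10  (via Selby)
Ravel: 11  (via Selby)
Fenn: 15  (via Ravel)
Yarm: 17  (via Tarn)
Colne: 20  (via Tarn)
Quorn: 26  (via Ravel)
Hale: 37  (via Quorn)
Shortest route: Selby–Ravel–Quorn–Hale = 37 mi.

37 mi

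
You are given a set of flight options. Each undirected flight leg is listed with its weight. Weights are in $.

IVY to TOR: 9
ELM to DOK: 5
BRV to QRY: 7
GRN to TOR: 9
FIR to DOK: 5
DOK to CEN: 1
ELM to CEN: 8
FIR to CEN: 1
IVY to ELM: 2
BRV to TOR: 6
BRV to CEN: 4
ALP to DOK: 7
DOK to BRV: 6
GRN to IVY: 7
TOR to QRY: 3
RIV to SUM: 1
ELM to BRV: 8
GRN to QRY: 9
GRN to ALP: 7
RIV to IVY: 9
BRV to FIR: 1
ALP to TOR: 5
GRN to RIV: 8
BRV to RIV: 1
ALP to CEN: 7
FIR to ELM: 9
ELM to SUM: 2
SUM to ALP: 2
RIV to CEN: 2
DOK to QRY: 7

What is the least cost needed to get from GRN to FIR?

$10

Running Dijkstra from GRN:
GRN: 0
IVY: 7  (via GRN)
ALP: 7  (via GRN)
RIV: 8  (via GRN)
TOR: 9  (via GRN)
BRV: 9  (via RIV)
QRY: 9  (via GRN)
ELM: 9  (via IVY)
SUM: 9  (via ALP)
FIR: 10  (via BRV)
Shortest route: GRN → RIV → BRV → FIR = $10.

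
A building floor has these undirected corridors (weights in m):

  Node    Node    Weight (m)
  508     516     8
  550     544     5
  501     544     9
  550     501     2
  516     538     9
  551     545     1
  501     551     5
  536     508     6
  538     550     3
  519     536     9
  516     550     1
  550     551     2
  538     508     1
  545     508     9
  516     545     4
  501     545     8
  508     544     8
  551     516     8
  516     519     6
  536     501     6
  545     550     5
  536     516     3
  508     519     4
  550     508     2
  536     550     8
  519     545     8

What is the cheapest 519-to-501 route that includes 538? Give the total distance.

10 m

Shortest 519→538: 519 → 508 → 538 = 5
Shortest 538→501: 538 → 550 → 501 = 5
Total via 538: 5 + 5 = 10 m.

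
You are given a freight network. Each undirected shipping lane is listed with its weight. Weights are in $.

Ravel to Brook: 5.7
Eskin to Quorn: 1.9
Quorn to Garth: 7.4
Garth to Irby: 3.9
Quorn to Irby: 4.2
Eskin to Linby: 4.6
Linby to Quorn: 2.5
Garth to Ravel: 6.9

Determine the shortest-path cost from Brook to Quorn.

$20

Candidate routes:
Brook - Ravel - Garth - Quorn: 5.7+6.9+7.4 = 20
Brook - Ravel - Garth - Irby - Quorn: 5.7+6.9+3.9+4.2 = 20.7
The minimum is $20 via Brook - Ravel - Garth - Quorn.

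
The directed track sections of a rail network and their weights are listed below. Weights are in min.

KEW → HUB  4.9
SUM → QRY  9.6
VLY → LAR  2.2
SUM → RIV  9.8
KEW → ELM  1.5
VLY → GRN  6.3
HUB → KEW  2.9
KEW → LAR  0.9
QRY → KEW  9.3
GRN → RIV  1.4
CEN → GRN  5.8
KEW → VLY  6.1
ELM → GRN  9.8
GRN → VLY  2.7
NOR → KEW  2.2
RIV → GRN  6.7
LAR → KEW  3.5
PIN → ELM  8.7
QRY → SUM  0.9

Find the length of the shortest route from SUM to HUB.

23.8 min

Shortest distances from SUM:
SUM: 0
QRY: 9.6  (via SUM)
RIV: 9.8  (via SUM)
GRN: 16.5  (via RIV)
KEW: 18.9  (via QRY)
VLY: 19.2  (via GRN)
LAR: 19.8  (via KEW)
ELM: 20.4  (via KEW)
HUB: 23.8  (via KEW)
Shortest route: SUM → QRY → KEW → HUB = 23.8 min.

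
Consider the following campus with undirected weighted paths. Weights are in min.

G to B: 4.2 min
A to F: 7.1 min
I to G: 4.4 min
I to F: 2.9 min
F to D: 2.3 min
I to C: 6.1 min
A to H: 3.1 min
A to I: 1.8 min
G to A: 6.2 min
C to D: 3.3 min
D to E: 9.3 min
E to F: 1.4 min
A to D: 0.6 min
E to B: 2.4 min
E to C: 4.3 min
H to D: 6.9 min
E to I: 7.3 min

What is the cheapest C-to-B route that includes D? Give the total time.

Shortest C→D: C → D = 3.3
Shortest D→B: D → F → E → B = 6.1
Total via D: 3.3 + 6.1 = 9.4 min.

9.4 min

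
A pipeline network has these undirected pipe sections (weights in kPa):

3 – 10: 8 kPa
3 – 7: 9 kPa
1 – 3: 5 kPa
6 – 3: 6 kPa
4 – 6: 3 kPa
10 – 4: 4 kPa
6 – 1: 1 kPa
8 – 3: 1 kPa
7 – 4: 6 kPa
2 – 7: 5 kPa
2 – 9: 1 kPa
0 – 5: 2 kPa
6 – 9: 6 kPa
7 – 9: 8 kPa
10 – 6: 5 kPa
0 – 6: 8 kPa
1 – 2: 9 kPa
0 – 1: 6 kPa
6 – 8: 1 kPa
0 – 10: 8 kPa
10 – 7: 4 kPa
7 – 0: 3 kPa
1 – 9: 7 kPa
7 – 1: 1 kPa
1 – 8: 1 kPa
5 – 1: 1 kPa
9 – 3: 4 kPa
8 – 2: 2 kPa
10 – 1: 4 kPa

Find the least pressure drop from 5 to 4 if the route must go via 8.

6 kPa

Shortest 5→8: 5 → 1 → 8 = 2
Best 8 to 4: 8 → 6 → 4 costing 4
Total via 8: 2 + 4 = 6 kPa.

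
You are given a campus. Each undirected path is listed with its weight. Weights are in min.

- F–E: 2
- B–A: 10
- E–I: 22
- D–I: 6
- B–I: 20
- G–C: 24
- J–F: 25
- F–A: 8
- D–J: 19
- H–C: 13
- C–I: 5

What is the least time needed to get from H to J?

Candidate routes:
H–C–I–D–J: 13+5+6+19 = 43
H–C–I–B–A–F–J: 13+5+20+10+8+25 = 81
H–C–I–E–F–J: 13+5+22+2+25 = 67
Cheapest is H–C–I–D–J at 43 min.

43 min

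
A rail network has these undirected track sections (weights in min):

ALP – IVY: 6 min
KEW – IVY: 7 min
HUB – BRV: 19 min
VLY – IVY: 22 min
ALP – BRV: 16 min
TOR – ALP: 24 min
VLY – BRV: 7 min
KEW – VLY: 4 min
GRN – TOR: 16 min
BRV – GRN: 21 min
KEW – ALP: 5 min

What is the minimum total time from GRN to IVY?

39 min

Settle nodes by increasing distance from GRN:
GRN: 0
TOR: 16  (via GRN)
BRV: 21  (via GRN)
VLY: 28  (via BRV)
KEW: 32  (via VLY)
ALP: 37  (via BRV)
IVY: 39  (via KEW)
Shortest route: GRN → BRV → VLY → KEW → IVY = 39 min.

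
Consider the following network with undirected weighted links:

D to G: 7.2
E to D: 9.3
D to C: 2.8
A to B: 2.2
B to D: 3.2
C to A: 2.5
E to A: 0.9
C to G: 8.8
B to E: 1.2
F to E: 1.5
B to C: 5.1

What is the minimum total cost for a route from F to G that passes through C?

13.7

Best F to C: F–E–A–C costing 4.9
Best C to G: C–G costing 8.8
Total via C: 4.9 + 8.8 = 13.7.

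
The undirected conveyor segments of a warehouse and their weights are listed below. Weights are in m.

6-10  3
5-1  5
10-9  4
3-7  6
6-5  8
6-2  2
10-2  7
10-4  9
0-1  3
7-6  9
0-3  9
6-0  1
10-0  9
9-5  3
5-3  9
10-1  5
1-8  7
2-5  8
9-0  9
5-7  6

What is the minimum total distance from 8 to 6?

Running Dijkstra from 8:
8: 0
1: 7  (via 8)
0: 10  (via 1)
6: 11  (via 0)
Shortest route: 8 → 1 → 0 → 6 = 11 m.

11 m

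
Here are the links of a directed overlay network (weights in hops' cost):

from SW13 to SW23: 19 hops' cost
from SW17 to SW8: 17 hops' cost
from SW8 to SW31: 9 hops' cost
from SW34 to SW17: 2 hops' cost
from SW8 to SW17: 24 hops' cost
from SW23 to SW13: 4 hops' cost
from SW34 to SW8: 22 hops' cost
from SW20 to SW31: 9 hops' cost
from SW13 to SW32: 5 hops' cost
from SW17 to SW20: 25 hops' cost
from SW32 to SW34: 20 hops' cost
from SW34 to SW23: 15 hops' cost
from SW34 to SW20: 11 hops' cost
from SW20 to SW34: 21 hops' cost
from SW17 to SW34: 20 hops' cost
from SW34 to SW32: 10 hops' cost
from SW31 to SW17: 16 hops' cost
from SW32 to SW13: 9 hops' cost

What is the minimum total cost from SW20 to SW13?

Candidate routes:
SW20 → SW31 → SW17 → SW34 → SW23 → SW13: 9+16+20+15+4 = 64
SW20 → SW34 → SW32 → SW13: 21+10+9 = 40
The minimum is 40 hops' cost via SW20 → SW34 → SW32 → SW13.

40 hops' cost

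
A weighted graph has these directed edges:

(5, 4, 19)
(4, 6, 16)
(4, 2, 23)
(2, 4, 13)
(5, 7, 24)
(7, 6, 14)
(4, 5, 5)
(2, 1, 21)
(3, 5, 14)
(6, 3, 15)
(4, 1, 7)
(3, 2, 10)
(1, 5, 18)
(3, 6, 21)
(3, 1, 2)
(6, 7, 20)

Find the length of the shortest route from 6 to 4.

38

Shortest distances from 6:
6: 0
3: 15  (via 6)
1: 17  (via 3)
7: 20  (via 6)
2: 25  (via 3)
5: 29  (via 3)
4: 38  (via 2)
Shortest route: 6–3–2–4 = 38.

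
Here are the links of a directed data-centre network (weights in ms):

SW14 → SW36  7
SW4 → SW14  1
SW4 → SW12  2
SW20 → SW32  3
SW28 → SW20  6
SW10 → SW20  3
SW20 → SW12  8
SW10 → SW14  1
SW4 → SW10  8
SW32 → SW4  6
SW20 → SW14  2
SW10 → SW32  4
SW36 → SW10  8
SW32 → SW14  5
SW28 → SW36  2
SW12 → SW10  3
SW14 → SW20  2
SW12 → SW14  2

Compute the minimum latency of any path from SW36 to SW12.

Compare a few routes:
SW36 → SW10 → SW20 → SW12: 8+3+8 = 19
SW36 → SW10 → SW32 → SW4 → SW12: 8+4+6+2 = 20
SW36 → SW10 → SW14 → SW20 → SW32 → SW4 → SW12: 8+1+2+3+6+2 = 22
SW36 → SW10 → SW20 → SW32 → SW4 → SW12: 8+3+3+6+2 = 22
The minimum is 19 ms via SW36 → SW10 → SW20 → SW12.

19 ms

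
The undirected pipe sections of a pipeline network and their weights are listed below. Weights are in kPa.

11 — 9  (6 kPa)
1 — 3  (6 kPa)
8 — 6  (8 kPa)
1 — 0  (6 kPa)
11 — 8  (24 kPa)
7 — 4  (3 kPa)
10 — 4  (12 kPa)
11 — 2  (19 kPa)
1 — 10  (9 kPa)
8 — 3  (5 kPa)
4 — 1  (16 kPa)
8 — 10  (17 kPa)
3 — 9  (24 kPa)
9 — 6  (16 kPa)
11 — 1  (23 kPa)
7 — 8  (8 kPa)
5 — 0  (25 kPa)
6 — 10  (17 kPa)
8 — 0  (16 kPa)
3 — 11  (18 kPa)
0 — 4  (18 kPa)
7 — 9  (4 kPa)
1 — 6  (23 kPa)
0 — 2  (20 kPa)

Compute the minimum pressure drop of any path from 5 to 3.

37 kPa

Settle nodes by increasing distance from 5:
5: 0
0: 25  (via 5)
1: 31  (via 0)
3: 37  (via 1)
Shortest route: 5–0–1–3 = 37 kPa.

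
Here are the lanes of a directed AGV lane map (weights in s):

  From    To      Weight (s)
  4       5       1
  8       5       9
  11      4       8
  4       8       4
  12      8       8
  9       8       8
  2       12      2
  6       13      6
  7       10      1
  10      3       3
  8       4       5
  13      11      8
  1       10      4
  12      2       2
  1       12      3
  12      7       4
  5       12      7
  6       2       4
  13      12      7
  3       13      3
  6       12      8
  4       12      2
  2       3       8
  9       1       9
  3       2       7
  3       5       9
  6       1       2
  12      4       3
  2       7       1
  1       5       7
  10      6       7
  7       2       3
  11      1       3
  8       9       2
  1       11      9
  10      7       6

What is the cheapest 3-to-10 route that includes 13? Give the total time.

Best 3 to 13: 3–13 costing 3
Best 13 to 10: 13–12–2–7–10 costing 11
Total via 13: 3 + 11 = 14 s.

14 s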